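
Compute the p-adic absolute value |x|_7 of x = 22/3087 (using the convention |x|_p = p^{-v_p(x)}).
|22/3087|_7 = 343

Step 1 — compute v_7(x) by factoring powers of 7 out of the numerator and denominator: v_7(22/3087) = -3. Step 2 — apply |x|_p = p^{-v_p(x)} = 7^{3} = 343.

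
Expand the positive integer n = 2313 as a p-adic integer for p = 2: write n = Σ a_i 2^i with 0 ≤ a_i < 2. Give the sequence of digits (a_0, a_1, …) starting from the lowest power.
(a_0, a_1, …) = (1, 0, 0, 1, 0, 0, 0, 0, 1, 0, 0, 1)

Repeated division by 2 gives the digits low-to-high: 2313 = 1 + 1·2^3 + 1·2^8 + 1·2^11. Digit sequence: (1, 0, 0, 1, 0, 0, 0, 0, 1, 0, 0, 1).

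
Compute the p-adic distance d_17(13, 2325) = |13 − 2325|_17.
d_17(13, 2325) = 1/289

Step 1 — x − y = 13 − 2325 = -2312. Step 2 — v_17(-2312) = 2 (factor: -2312 = −(17^2 · 8); the sign does not affect v_p). Step 3 — |x − y|_17 = 17^{-2} = 1/289.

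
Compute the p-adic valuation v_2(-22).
v_2(-22) = 1

v_2(n) is the largest exponent k such that 2^k divides n. Factor out: -22 = -2^1 · 11. (Sign doesn't affect v_p.) So v_2(-22) = 1.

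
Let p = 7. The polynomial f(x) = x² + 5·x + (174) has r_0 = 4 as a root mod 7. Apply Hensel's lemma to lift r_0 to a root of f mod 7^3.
r_2 = 263 (mod 343)

Hensel: r_{i+1} = r_i − f(r_i)·(f′(r_i))^{-1} mod 7^{i+2}, f′(x) = 2x + 5. Iterate:
  r_0 = 4 (mod 7)
  r_1 = 18 (mod 49)
  r_2 = 263 (mod 343)
Final: r = 263 satisfies f(r) ≡ 0 mod 7^3.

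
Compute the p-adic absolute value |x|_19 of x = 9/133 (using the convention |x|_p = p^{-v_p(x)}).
|9/133|_19 = 19

Step 1 — compute v_19(x) by factoring powers of 19 out of the numerator and denominator: v_19(9/133) = -1. Step 2 — apply |x|_p = p^{-v_p(x)} = 19^{1} = 19.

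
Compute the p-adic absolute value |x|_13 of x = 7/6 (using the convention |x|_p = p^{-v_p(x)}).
|7/6|_13 = 1

Step 1 — compute v_13(x) by factoring powers of 13 out of the numerator and denominator: v_13(7/6) = 0. Step 2 — apply |x|_p = p^{-v_p(x)} = 13^{0} = 1.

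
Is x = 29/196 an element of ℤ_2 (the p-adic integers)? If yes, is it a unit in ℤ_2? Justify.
x ∉ ℤ_2 (v_2(x) = -2 < 0)

ℤ_2 = {x ∈ ℚ_2 : v_2(x) ≥ 0} and ℤ_2^× = {x ∈ ℤ_2 : v_2(x) = 0}. Here v_2(29/196) = v_2(num) − v_2(den) = -2; compare against these criteria.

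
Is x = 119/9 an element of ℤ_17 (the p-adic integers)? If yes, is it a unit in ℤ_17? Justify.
x ∈ ℤ_17 but not a unit; v_17(x) = 1 > 0

ℤ_17 = {x ∈ ℚ_17 : v_17(x) ≥ 0} and ℤ_17^× = {x ∈ ℤ_17 : v_17(x) = 0}. Here v_17(119/9) = v_17(num) − v_17(den) = 1; compare against these criteria.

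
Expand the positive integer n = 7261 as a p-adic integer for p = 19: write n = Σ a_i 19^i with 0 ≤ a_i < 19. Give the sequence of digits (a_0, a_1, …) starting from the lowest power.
(a_0, a_1, …) = (3, 2, 1, 1)

Repeated division by 19 gives the digits low-to-high: 7261 = 3 + 2·19^1 + 1·19^2 + 1·19^3. Digit sequence: (3, 2, 1, 1).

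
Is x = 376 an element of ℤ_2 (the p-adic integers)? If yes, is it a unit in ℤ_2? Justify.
x ∈ ℤ_2 but not a unit; v_2(x) = 3 > 0

ℤ_2 = {x ∈ ℚ_2 : v_2(x) ≥ 0} and ℤ_2^× = {x ∈ ℤ_2 : v_2(x) = 0}. Here v_2(376) = v_2(num) − v_2(den) = 3; compare against these criteria.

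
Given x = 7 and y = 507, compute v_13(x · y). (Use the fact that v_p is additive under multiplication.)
v_13(3549) = 2

v_p(x) = 0 (factor: 7 = 13^0 · 7); v_p(y) = 2 (factor: 507 = 13^2 · 3). Additivity: v_p(xy) = v_p(x) + v_p(y) = 0 + 2 = 2. (Direct check: xy = 3549 = 13^2 · (21).)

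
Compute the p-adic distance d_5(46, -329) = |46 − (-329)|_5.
d_5(46, -329) = 1/125

Step 1 — x − y = 46 − (-329) = 375. Step 2 — v_5(375) = 3 (factor: 375 = (5^3 · 3); the sign does not affect v_p). Step 3 — |x − y|_5 = 5^{-3} = 1/125.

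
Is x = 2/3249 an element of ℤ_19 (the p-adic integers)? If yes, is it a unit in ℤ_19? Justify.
x ∉ ℤ_19 (v_19(x) = -2 < 0)

ℤ_19 = {x ∈ ℚ_19 : v_19(x) ≥ 0} and ℤ_19^× = {x ∈ ℤ_19 : v_19(x) = 0}. Here v_19(2/3249) = v_19(num) − v_19(den) = -2; compare against these criteria.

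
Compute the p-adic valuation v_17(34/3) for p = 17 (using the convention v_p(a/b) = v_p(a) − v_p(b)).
v_17(34/3) = 1

Factor powers of 17 from the numerator and denominator of the reduced fraction: 34 = 17^1 · 2 and 3 = 17^0 · 3. Apply v_p(a/b) = v_p(a) − v_p(b): v_17(34/3) = 1 − 0 = 1.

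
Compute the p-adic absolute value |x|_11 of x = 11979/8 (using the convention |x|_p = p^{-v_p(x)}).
|11979/8|_11 = 1/1331

Step 1 — compute v_11(x) by factoring powers of 11 out of the numerator and denominator: v_11(11979/8) = 3. Step 2 — apply |x|_p = p^{-v_p(x)} = 11^{-3} = 1/1331.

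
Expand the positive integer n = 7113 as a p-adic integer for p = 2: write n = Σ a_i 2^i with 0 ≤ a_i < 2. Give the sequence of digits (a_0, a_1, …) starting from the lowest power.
(a_0, a_1, …) = (1, 0, 0, 1, 0, 0, 1, 1, 1, 1, 0, 1, 1)

Repeated division by 2 gives the digits low-to-high: 7113 = 1 + 1·2^3 + 1·2^6 + 1·2^7 + 1·2^8 + 1·2^9 + 1·2^11 + 1·2^12. Digit sequence: (1, 0, 0, 1, 0, 0, 1, 1, 1, 1, 0, 1, 1).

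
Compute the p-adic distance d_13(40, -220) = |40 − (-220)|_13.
d_13(40, -220) = 1/13

Step 1 — x − y = 40 − (-220) = 260. Step 2 — v_13(260) = 1 (factor: 260 = (13^1 · 20); the sign does not affect v_p). Step 3 — |x − y|_13 = 13^{-1} = 1/13.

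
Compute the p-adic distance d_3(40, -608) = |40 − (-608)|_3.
d_3(40, -608) = 1/81

Step 1 — x − y = 40 − (-608) = 648. Step 2 — v_3(648) = 4 (factor: 648 = (3^4 · 8); the sign does not affect v_p). Step 3 — |x − y|_3 = 3^{-4} = 1/81.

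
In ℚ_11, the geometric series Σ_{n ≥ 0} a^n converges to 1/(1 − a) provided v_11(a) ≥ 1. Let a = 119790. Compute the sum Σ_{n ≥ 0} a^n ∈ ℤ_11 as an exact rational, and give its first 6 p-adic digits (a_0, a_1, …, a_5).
Σ a^n = 1/(1 − a) = -1/119789;  first 6 digits = (1, 0, 0, 2, 8, 0)

v_11(a) = 3 ≥ 1, so the series converges in ℤ_11 to 1/(1 − a) = 1/(1 − 119790) = -1/119789. Expand this rational in ℤ_11: compute digits iteratively via d_i = x_i mod 11, x_{i+1} = (x_i − d_i)/11. The first 6 digits are (1, 0, 0, 2, 8, 0).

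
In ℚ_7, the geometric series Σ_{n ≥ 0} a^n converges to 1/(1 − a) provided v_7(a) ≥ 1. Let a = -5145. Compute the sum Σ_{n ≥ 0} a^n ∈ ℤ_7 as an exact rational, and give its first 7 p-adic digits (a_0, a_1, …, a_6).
Σ a^n = 1/(1 − a) = 1/5146;  first 7 digits = (1, 0, 0, 6, 4, 6, 0)

v_7(a) = 3 ≥ 1, so the series converges in ℤ_7 to 1/(1 − a) = 1/(1 − (-5145)) = 1/5146. Expand this rational in ℤ_7: compute digits iteratively via d_i = x_i mod 7, x_{i+1} = (x_i − d_i)/7. The first 7 digits are (1, 0, 0, 6, 4, 6, 0).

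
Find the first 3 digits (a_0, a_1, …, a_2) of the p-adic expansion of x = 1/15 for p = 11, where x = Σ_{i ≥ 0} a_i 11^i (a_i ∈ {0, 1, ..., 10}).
(a_0, …, a_2) = (3, 10, 2)

v_11(1/15) = 0 (numerator and denominator both coprime to 11), so x ∈ ℤ_11^×. Compute digits iteratively via a_i = x_i mod 11, x_{i+1} = (x_i − a_i)/11, with x_0 = x:
  x_0 = 1/15;  a_0 = 3;  x_1 = (x_0 − 3)/11 = -4/15
  x_1 = -4/15;  a_1 = 10;  x_2 = (x_1 − 10)/11 = -14/15
  x_2 = -14/15;  a_2 = 2;  x_3 = (x_2 − 2)/11 = -4/15
Digits: (3, 10, 2).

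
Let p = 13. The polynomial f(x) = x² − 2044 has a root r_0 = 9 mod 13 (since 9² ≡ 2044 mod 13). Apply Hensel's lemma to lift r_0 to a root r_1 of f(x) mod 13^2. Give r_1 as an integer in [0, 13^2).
r_1 = 165 (mod 169)

Hensel's recurrence: r_{i+1} = r_i − f(r_i)·(f′(r_i))^{-1} mod 13^{i+2}, with f′(x) = 2x. Iterate:
  r_0 = 9 (mod 13)
  r_1 = 165 (mod 169)
Final: r_1 = 165, and one checks f(r_1) ≡ 0 mod 13^2.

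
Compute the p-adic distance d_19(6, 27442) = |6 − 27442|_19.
d_19(6, 27442) = 1/6859

Step 1 — x − y = 6 − 27442 = -27436. Step 2 — v_19(-27436) = 3 (factor: -27436 = −(19^3 · 4); the sign does not affect v_p). Step 3 — |x − y|_19 = 19^{-3} = 1/6859.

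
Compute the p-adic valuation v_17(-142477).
v_17(-142477) = 3

v_17(n) is the largest exponent k such that 17^k divides n. Factor out: -142477 = -17^3 · 29. (Sign doesn't affect v_p.) So v_17(-142477) = 3.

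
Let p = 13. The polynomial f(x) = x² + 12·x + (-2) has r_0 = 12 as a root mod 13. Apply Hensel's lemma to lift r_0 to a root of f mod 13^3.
r_2 = 389 (mod 2197)

Hensel: r_{i+1} = r_i − f(r_i)·(f′(r_i))^{-1} mod 13^{i+2}, f′(x) = 2x + 12. Iterate:
  r_0 = 12 (mod 13)
  r_1 = 51 (mod 169)
  r_2 = 389 (mod 2197)
Final: r = 389 satisfies f(r) ≡ 0 mod 13^3.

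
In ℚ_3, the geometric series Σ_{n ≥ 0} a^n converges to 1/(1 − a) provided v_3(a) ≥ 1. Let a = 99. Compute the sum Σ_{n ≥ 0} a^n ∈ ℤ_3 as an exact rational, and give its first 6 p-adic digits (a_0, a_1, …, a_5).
Σ a^n = 1/(1 − a) = -1/98;  first 6 digits = (1, 0, 2, 0, 2, 1)

v_3(a) = 2 ≥ 1, so the series converges in ℤ_3 to 1/(1 − a) = 1/(1 − 99) = -1/98. Expand this rational in ℤ_3: compute digits iteratively via d_i = x_i mod 3, x_{i+1} = (x_i − d_i)/3. The first 6 digits are (1, 0, 2, 0, 2, 1).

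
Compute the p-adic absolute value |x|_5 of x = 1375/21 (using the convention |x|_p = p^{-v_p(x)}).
|1375/21|_5 = 1/125

Step 1 — compute v_5(x) by factoring powers of 5 out of the numerator and denominator: v_5(1375/21) = 3. Step 2 — apply |x|_p = p^{-v_p(x)} = 5^{-3} = 1/125.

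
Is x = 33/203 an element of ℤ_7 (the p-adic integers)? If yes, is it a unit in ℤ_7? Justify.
x ∉ ℤ_7 (v_7(x) = -1 < 0)

ℤ_7 = {x ∈ ℚ_7 : v_7(x) ≥ 0} and ℤ_7^× = {x ∈ ℤ_7 : v_7(x) = 0}. Here v_7(33/203) = v_7(num) − v_7(den) = -1; compare against these criteria.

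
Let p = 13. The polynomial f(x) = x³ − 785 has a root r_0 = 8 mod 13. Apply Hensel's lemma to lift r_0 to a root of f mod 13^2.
r_1 = 86 (mod 169)

Hensel: r_{i+1} = r_i − f(r_i)/f′(r_i) mod 13^{i+2}, where f′(x) = 3x². Iterate:
  r_0 = 8 (mod 13)
  r_1 = 86 (mod 169)
Final: r = 86 with f(r) ≡ 0 mod 13^2.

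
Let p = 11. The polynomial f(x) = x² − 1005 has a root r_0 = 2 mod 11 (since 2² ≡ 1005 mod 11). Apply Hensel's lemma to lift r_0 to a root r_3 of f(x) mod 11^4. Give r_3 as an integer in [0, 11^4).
r_3 = 1795 (mod 14641)

Hensel's recurrence: r_{i+1} = r_i − f(r_i)·(f′(r_i))^{-1} mod 11^{i+2}, with f′(x) = 2x. Iterate:
  r_0 = 2 (mod 11)
  r_1 = 101 (mod 121)
  r_2 = 464 (mod 1331)
  r_3 = 1795 (mod 14641)
Final: r_3 = 1795, and one checks f(r_3) ≡ 0 mod 11^4.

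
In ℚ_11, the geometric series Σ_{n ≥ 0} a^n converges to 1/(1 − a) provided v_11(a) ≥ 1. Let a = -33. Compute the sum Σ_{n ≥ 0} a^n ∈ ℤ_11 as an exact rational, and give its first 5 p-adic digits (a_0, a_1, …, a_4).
Σ a^n = 1/(1 − a) = 1/34;  first 5 digits = (1, 8, 8, 6, 1)

v_11(a) = 1 ≥ 1, so the series converges in ℤ_11 to 1/(1 − a) = 1/(1 − (-33)) = 1/34. Expand this rational in ℤ_11: compute digits iteratively via d_i = x_i mod 11, x_{i+1} = (x_i − d_i)/11. The first 5 digits are (1, 8, 8, 6, 1).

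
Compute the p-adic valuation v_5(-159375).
v_5(-159375) = 5

v_5(n) is the largest exponent k such that 5^k divides n. Factor out: -159375 = -5^5 · 51. (Sign doesn't affect v_p.) So v_5(-159375) = 5.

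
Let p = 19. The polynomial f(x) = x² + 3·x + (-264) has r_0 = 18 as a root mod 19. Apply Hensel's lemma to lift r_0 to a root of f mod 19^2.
r_1 = 265 (mod 361)

Hensel: r_{i+1} = r_i − f(r_i)·(f′(r_i))^{-1} mod 19^{i+2}, f′(x) = 2x + 3. Iterate:
  r_0 = 18 (mod 19)
  r_1 = 265 (mod 361)
Final: r = 265 satisfies f(r) ≡ 0 mod 19^2.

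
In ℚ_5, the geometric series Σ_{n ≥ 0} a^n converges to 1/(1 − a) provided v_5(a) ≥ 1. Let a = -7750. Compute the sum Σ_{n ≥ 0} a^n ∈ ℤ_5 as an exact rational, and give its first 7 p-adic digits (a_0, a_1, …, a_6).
Σ a^n = 1/(1 − a) = 1/7751;  first 7 digits = (1, 0, 0, 3, 2, 2, 3)

v_5(a) = 3 ≥ 1, so the series converges in ℤ_5 to 1/(1 − a) = 1/(1 − (-7750)) = 1/7751. Expand this rational in ℤ_5: compute digits iteratively via d_i = x_i mod 5, x_{i+1} = (x_i − d_i)/5. The first 7 digits are (1, 0, 0, 3, 2, 2, 3).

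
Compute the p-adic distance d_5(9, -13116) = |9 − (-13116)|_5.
d_5(9, -13116) = 1/625

Step 1 — x − y = 9 − (-13116) = 13125. Step 2 — v_5(13125) = 4 (factor: 13125 = (5^4 · 21); the sign does not affect v_p). Step 3 — |x − y|_5 = 5^{-4} = 1/625.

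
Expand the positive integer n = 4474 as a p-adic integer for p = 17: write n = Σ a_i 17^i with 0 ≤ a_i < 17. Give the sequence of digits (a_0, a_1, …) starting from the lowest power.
(a_0, a_1, …) = (3, 8, 15)

Repeated division by 17 gives the digits low-to-high: 4474 = 3 + 8·17^1 + 15·17^2. Digit sequence: (3, 8, 15).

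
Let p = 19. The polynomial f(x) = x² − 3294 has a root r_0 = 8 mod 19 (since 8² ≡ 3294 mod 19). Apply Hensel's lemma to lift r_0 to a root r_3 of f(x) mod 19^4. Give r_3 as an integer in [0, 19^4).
r_3 = 20832 (mod 130321)

Hensel's recurrence: r_{i+1} = r_i − f(r_i)·(f′(r_i))^{-1} mod 19^{i+2}, with f′(x) = 2x. Iterate:
  r_0 = 8 (mod 19)
  r_1 = 255 (mod 361)
  r_2 = 255 (mod 6859)
  r_3 = 20832 (mod 130321)
Final: r_3 = 20832, and one checks f(r_3) ≡ 0 mod 19^4.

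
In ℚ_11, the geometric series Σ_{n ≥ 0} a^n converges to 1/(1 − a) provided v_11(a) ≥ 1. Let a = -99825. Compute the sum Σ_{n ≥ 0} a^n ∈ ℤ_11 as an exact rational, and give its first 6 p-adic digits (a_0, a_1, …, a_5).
Σ a^n = 1/(1 − a) = 1/99826;  first 6 digits = (1, 0, 0, 2, 4, 10)

v_11(a) = 3 ≥ 1, so the series converges in ℤ_11 to 1/(1 − a) = 1/(1 − (-99825)) = 1/99826. Expand this rational in ℤ_11: compute digits iteratively via d_i = x_i mod 11, x_{i+1} = (x_i − d_i)/11. The first 6 digits are (1, 0, 0, 2, 4, 10).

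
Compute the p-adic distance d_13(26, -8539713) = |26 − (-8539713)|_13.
d_13(26, -8539713) = 1/371293

Step 1 — x − y = 26 − (-8539713) = 8539739. Step 2 — v_13(8539739) = 5 (factor: 8539739 = (13^5 · 23); the sign does not affect v_p). Step 3 — |x − y|_13 = 13^{-5} = 1/371293.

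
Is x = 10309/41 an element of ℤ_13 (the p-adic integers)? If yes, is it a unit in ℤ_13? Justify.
x ∈ ℤ_13 but not a unit; v_13(x) = 2 > 0

ℤ_13 = {x ∈ ℚ_13 : v_13(x) ≥ 0} and ℤ_13^× = {x ∈ ℤ_13 : v_13(x) = 0}. Here v_13(10309/41) = v_13(num) − v_13(den) = 2; compare against these criteria.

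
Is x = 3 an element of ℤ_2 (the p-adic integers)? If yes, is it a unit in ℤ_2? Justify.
x ∈ ℤ_2^× (unit); v_2(x) = 0

ℤ_2 = {x ∈ ℚ_2 : v_2(x) ≥ 0} and ℤ_2^× = {x ∈ ℤ_2 : v_2(x) = 0}. Here v_2(3) = v_2(num) − v_2(den) = 0; compare against these criteria.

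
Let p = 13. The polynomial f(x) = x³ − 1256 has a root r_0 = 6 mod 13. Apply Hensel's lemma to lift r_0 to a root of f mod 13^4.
r_3 = 7871 (mod 28561)

Hensel: r_{i+1} = r_i − f(r_i)/f′(r_i) mod 13^{i+2}, where f′(x) = 3x². Iterate:
  r_0 = 6 (mod 13)
  r_1 = 97 (mod 169)
  r_2 = 1280 (mod 2197)
  r_3 = 7871 (mod 28561)
Final: r = 7871 with f(r) ≡ 0 mod 13^4.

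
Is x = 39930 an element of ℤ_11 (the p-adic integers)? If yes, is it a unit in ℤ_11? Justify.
x ∈ ℤ_11 but not a unit; v_11(x) = 3 > 0

ℤ_11 = {x ∈ ℚ_11 : v_11(x) ≥ 0} and ℤ_11^× = {x ∈ ℤ_11 : v_11(x) = 0}. Here v_11(39930) = v_11(num) − v_11(den) = 3; compare against these criteria.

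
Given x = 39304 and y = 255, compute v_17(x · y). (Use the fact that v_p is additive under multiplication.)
v_17(10022520) = 4

v_p(x) = 3 (factor: 39304 = 17^3 · 8); v_p(y) = 1 (factor: 255 = 17^1 · 15). Additivity: v_p(xy) = v_p(x) + v_p(y) = 3 + 1 = 4. (Direct check: xy = 10022520 = 17^4 · (120).)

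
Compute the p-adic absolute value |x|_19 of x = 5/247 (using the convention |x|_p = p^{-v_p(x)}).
|5/247|_19 = 19

Step 1 — compute v_19(x) by factoring powers of 19 out of the numerator and denominator: v_19(5/247) = -1. Step 2 — apply |x|_p = p^{-v_p(x)} = 19^{1} = 19.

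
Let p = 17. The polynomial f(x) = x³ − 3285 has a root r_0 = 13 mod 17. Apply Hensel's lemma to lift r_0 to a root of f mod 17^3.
r_2 = 4178 (mod 4913)

Hensel: r_{i+1} = r_i − f(r_i)/f′(r_i) mod 17^{i+2}, where f′(x) = 3x². Iterate:
  r_0 = 13 (mod 17)
  r_1 = 132 (mod 289)
  r_2 = 4178 (mod 4913)
Final: r = 4178 with f(r) ≡ 0 mod 17^3.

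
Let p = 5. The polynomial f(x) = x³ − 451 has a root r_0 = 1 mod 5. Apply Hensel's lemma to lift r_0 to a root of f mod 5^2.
r_1 = 1 (mod 25)

Hensel: r_{i+1} = r_i − f(r_i)/f′(r_i) mod 5^{i+2}, where f′(x) = 3x². Iterate:
  r_0 = 1 (mod 5)
  r_1 = 1 (mod 25)
Final: r = 1 with f(r) ≡ 0 mod 5^2.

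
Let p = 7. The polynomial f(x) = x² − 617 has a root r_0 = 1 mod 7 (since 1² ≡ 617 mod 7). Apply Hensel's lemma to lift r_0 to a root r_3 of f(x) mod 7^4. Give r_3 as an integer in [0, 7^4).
r_3 = 2269 (mod 2401)

Hensel's recurrence: r_{i+1} = r_i − f(r_i)·(f′(r_i))^{-1} mod 7^{i+2}, with f′(x) = 2x. Iterate:
  r_0 = 1 (mod 7)
  r_1 = 15 (mod 49)
  r_2 = 211 (mod 343)
  r_3 = 2269 (mod 2401)
Final: r_3 = 2269, and one checks f(r_3) ≡ 0 mod 7^4.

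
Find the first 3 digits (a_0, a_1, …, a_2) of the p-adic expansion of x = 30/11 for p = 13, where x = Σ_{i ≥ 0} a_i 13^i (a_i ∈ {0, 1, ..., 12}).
(a_0, …, a_2) = (11, 10, 11)

v_13(30/11) = 0 (numerator and denominator both coprime to 13), so x ∈ ℤ_13^×. Compute digits iteratively via a_i = x_i mod 13, x_{i+1} = (x_i − a_i)/13, with x_0 = x:
  x_0 = 30/11;  a_0 = 11;  x_1 = (x_0 − 11)/13 = -7/11
  x_1 = -7/11;  a_1 = 10;  x_2 = (x_1 − 10)/13 = -9/11
  x_2 = -9/11;  a_2 = 11;  x_3 = (x_2 − 11)/13 = -10/11
Digits: (11, 10, 11).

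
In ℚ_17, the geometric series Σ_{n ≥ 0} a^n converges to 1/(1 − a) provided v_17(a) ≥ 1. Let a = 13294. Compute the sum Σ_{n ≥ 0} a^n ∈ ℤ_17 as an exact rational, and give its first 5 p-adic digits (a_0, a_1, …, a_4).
Σ a^n = 1/(1 − a) = -1/13293;  first 5 digits = (1, 0, 12, 2, 8)

v_17(a) = 2 ≥ 1, so the series converges in ℤ_17 to 1/(1 − a) = 1/(1 − 13294) = -1/13293. Expand this rational in ℤ_17: compute digits iteratively via d_i = x_i mod 17, x_{i+1} = (x_i − d_i)/17. The first 5 digits are (1, 0, 12, 2, 8).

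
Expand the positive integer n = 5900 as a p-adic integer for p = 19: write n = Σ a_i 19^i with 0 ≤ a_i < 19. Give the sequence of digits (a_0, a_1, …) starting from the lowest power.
(a_0, a_1, …) = (10, 6, 16)

Repeated division by 19 gives the digits low-to-high: 5900 = 10 + 6·19^1 + 16·19^2. Digit sequence: (10, 6, 16).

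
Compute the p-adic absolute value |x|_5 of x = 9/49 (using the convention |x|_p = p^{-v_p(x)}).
|9/49|_5 = 1

Step 1 — compute v_5(x) by factoring powers of 5 out of the numerator and denominator: v_5(9/49) = 0. Step 2 — apply |x|_p = p^{-v_p(x)} = 5^{0} = 1.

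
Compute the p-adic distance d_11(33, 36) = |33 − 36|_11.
d_11(33, 36) = 1

Step 1 — x − y = 33 − 36 = -3. Step 2 — v_11(-3) = 0 (factor: -3 = −(11^0 · 3); the sign does not affect v_p). Step 3 — |x − y|_11 = 11^{0} = 1.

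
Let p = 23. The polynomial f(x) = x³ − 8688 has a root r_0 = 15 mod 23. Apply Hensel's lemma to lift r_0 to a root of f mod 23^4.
r_3 = 206923 (mod 279841)

Hensel: r_{i+1} = r_i − f(r_i)/f′(r_i) mod 23^{i+2}, where f′(x) = 3x². Iterate:
  r_0 = 15 (mod 23)
  r_1 = 84 (mod 529)
  r_2 = 84 (mod 12167)
  r_3 = 206923 (mod 279841)
Final: r = 206923 with f(r) ≡ 0 mod 23^4.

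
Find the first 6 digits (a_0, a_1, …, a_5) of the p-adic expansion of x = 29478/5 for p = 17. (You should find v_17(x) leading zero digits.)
(a_0, …, a_5) = (0, 0, 0, 8, 3, 10)

v_17(29478/5) = 3, so a_0 = ... = a_2 = 0. Factor out: x = 17^3 · u with u = 6/5 a unit in ℤ_17. Expand u iteratively via a_{v+i} = u_i mod 17, u_{i+1} = (u_i − a_{v+i})/17:
  u_0 = 6/5;  a_3 = 8;  u_1 = (u_0 − 8)/17 = -2/5
  u_1 = -2/5;  a_4 = 3;  u_2 = (u_1 − 3)/17 = -1/5
  u_2 = -1/5;  a_5 = 10;  u_3 = (u_2 − 10)/17 = -3/5
Digits: (0, 0, 0, 8, 3, 10).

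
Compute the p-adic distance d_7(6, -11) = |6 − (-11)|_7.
d_7(6, -11) = 1

Step 1 — x − y = 6 − (-11) = 17. Step 2 — v_7(17) = 0 (factor: 17 = (7^0 · 17); the sign does not affect v_p). Step 3 — |x − y|_7 = 7^{0} = 1.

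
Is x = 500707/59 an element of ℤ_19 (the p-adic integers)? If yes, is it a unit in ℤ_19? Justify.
x ∈ ℤ_19 but not a unit; v_19(x) = 3 > 0

ℤ_19 = {x ∈ ℚ_19 : v_19(x) ≥ 0} and ℤ_19^× = {x ∈ ℤ_19 : v_19(x) = 0}. Here v_19(500707/59) = v_19(num) − v_19(den) = 3; compare against these criteria.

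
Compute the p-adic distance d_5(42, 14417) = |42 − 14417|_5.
d_5(42, 14417) = 1/625

Step 1 — x − y = 42 − 14417 = -14375. Step 2 — v_5(-14375) = 4 (factor: -14375 = −(5^4 · 23); the sign does not affect v_p). Step 3 — |x − y|_5 = 5^{-4} = 1/625.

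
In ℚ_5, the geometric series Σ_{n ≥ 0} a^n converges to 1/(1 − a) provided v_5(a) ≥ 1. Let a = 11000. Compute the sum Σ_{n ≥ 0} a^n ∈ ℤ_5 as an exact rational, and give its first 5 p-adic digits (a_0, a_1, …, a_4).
Σ a^n = 1/(1 − a) = -1/10999;  first 5 digits = (1, 0, 0, 3, 2)

v_5(a) = 3 ≥ 1, so the series converges in ℤ_5 to 1/(1 − a) = 1/(1 − 11000) = -1/10999. Expand this rational in ℤ_5: compute digits iteratively via d_i = x_i mod 5, x_{i+1} = (x_i − d_i)/5. The first 5 digits are (1, 0, 0, 3, 2).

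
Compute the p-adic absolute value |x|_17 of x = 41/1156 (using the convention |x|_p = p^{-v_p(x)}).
|41/1156|_17 = 289

Step 1 — compute v_17(x) by factoring powers of 17 out of the numerator and denominator: v_17(41/1156) = -2. Step 2 — apply |x|_p = p^{-v_p(x)} = 17^{2} = 289.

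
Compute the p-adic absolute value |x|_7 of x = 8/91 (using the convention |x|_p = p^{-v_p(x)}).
|8/91|_7 = 7

Step 1 — compute v_7(x) by factoring powers of 7 out of the numerator and denominator: v_7(8/91) = -1. Step 2 — apply |x|_p = p^{-v_p(x)} = 7^{1} = 7.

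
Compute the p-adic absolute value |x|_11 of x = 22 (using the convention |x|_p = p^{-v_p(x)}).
|22|_11 = 1/11

Step 1 — compute v_11(x) by factoring powers of 11 out of the numerator and denominator: v_11(22) = 1. Step 2 — apply |x|_p = p^{-v_p(x)} = 11^{-1} = 1/11.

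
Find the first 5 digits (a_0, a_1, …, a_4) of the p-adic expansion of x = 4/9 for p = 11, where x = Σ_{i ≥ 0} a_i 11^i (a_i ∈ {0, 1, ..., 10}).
(a_0, …, a_4) = (9, 9, 4, 2, 1)

v_11(4/9) = 0 (numerator and denominator both coprime to 11), so x ∈ ℤ_11^×. Compute digits iteratively via a_i = x_i mod 11, x_{i+1} = (x_i − a_i)/11, with x_0 = x:
  x_0 = 4/9;  a_0 = 9;  x_1 = (x_0 − 9)/11 = -7/9
  x_1 = -7/9;  a_1 = 9;  x_2 = (x_1 − 9)/11 = -8/9
  x_2 = -8/9;  a_2 = 4;  x_3 = (x_2 − 4)/11 = -4/9
  x_3 = -4/9;  a_3 = 2;  x_4 = (x_3 − 2)/11 = -2/9
  x_4 = -2/9;  a_4 = 1;  x_5 = (x_4 − 1)/11 = -1/9
Digits: (9, 9, 4, 2, 1).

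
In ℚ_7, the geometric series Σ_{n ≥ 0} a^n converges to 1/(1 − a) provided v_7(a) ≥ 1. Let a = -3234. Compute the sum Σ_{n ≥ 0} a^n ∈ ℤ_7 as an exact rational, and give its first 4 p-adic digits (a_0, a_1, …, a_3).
Σ a^n = 1/(1 − a) = 1/3235;  first 4 digits = (1, 0, 4, 4)

v_7(a) = 2 ≥ 1, so the series converges in ℤ_7 to 1/(1 − a) = 1/(1 − (-3234)) = 1/3235. Expand this rational in ℤ_7: compute digits iteratively via d_i = x_i mod 7, x_{i+1} = (x_i − d_i)/7. The first 4 digits are (1, 0, 4, 4).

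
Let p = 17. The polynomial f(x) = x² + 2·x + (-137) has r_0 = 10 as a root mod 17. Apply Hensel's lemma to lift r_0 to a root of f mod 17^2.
r_1 = 129 (mod 289)

Hensel: r_{i+1} = r_i − f(r_i)·(f′(r_i))^{-1} mod 17^{i+2}, f′(x) = 2x + 2. Iterate:
  r_0 = 10 (mod 17)
  r_1 = 129 (mod 289)
Final: r = 129 satisfies f(r) ≡ 0 mod 17^2.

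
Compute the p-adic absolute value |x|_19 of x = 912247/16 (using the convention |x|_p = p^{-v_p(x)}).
|912247/16|_19 = 1/130321

Step 1 — compute v_19(x) by factoring powers of 19 out of the numerator and denominator: v_19(912247/16) = 4. Step 2 — apply |x|_p = p^{-v_p(x)} = 19^{-4} = 1/130321.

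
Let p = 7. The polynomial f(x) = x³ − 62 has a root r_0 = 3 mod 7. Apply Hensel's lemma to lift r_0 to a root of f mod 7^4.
r_3 = 1781 (mod 2401)

Hensel: r_{i+1} = r_i − f(r_i)/f′(r_i) mod 7^{i+2}, where f′(x) = 3x². Iterate:
  r_0 = 3 (mod 7)
  r_1 = 17 (mod 49)
  r_2 = 66 (mod 343)
  r_3 = 1781 (mod 2401)
Final: r = 1781 with f(r) ≡ 0 mod 7^4.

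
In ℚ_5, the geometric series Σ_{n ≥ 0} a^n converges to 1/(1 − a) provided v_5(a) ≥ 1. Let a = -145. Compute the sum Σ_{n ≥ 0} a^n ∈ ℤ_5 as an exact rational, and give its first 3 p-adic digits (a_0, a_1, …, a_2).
Σ a^n = 1/(1 − a) = 1/146;  first 3 digits = (1, 1, 0)

v_5(a) = 1 ≥ 1, so the series converges in ℤ_5 to 1/(1 − a) = 1/(1 − (-145)) = 1/146. Expand this rational in ℤ_5: compute digits iteratively via d_i = x_i mod 5, x_{i+1} = (x_i − d_i)/5. The first 3 digits are (1, 1, 0).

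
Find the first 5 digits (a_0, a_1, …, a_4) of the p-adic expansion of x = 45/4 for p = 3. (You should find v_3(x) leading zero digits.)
(a_0, …, a_4) = (0, 0, 2, 2, 0)

v_3(45/4) = 2, so a_0 = ... = a_1 = 0. Factor out: x = 3^2 · u with u = 5/4 a unit in ℤ_3. Expand u iteratively via a_{v+i} = u_i mod 3, u_{i+1} = (u_i − a_{v+i})/3:
  u_0 = 5/4;  a_2 = 2;  u_1 = (u_0 − 2)/3 = -1/4
  u_1 = -1/4;  a_3 = 2;  u_2 = (u_1 − 2)/3 = -3/4
  u_2 = -3/4;  a_4 = 0;  u_3 = (u_2 − 0)/3 = -1/4
Digits: (0, 0, 2, 2, 0).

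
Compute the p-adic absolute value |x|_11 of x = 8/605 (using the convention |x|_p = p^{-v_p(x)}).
|8/605|_11 = 121

Step 1 — compute v_11(x) by factoring powers of 11 out of the numerator and denominator: v_11(8/605) = -2. Step 2 — apply |x|_p = p^{-v_p(x)} = 11^{2} = 121.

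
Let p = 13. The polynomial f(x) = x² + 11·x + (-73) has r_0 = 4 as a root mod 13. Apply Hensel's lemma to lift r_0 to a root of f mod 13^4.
r_3 = 6907 (mod 28561)

Hensel: r_{i+1} = r_i − f(r_i)·(f′(r_i))^{-1} mod 13^{i+2}, f′(x) = 2x + 11. Iterate:
  r_0 = 4 (mod 13)
  r_1 = 147 (mod 169)
  r_2 = 316 (mod 2197)
  r_3 = 6907 (mod 28561)
Final: r = 6907 satisfies f(r) ≡ 0 mod 13^4.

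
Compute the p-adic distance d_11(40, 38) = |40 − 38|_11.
d_11(40, 38) = 1

Step 1 — x − y = 40 − 38 = 2. Step 2 — v_11(2) = 0 (factor: 2 = (11^0 · 2); the sign does not affect v_p). Step 3 — |x − y|_11 = 11^{0} = 1.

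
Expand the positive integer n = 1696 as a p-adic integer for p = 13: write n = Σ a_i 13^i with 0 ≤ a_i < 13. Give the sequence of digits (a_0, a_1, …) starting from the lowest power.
(a_0, a_1, …) = (6, 0, 10)

Repeated division by 13 gives the digits low-to-high: 1696 = 6 + 10·13^2. Digit sequence: (6, 0, 10).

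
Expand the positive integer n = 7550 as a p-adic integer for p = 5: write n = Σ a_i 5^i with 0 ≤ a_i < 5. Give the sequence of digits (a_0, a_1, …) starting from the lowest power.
(a_0, a_1, …) = (0, 0, 2, 0, 2, 2)

Repeated division by 5 gives the digits low-to-high: 7550 = 2·5^2 + 2·5^4 + 2·5^5. Digit sequence: (0, 0, 2, 0, 2, 2).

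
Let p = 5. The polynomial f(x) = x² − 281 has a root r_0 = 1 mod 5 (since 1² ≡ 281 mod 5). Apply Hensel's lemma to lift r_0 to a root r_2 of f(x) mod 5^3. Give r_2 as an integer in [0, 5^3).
r_2 = 91 (mod 125)

Hensel's recurrence: r_{i+1} = r_i − f(r_i)·(f′(r_i))^{-1} mod 5^{i+2}, with f′(x) = 2x. Iterate:
  r_0 = 1 (mod 5)
  r_1 = 16 (mod 25)
  r_2 = 91 (mod 125)
Final: r_2 = 91, and one checks f(r_2) ≡ 0 mod 5^3.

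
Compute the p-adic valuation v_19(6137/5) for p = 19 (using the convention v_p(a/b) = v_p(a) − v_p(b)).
v_19(6137/5) = 2

Factor powers of 19 from the numerator and denominator of the reduced fraction: 6137 = 19^2 · 17 and 5 = 19^0 · 5. Apply v_p(a/b) = v_p(a) − v_p(b): v_19(6137/5) = 2 − 0 = 2.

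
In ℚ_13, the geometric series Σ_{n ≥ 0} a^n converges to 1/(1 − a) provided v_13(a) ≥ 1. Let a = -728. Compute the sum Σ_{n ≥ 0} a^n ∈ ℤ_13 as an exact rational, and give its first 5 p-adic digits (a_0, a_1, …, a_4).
Σ a^n = 1/(1 − a) = 1/729;  first 5 digits = (1, 9, 11, 7, 12)

v_13(a) = 1 ≥ 1, so the series converges in ℤ_13 to 1/(1 − a) = 1/(1 − (-728)) = 1/729. Expand this rational in ℤ_13: compute digits iteratively via d_i = x_i mod 13, x_{i+1} = (x_i − d_i)/13. The first 5 digits are (1, 9, 11, 7, 12).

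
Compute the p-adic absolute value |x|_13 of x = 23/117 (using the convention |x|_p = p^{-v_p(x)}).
|23/117|_13 = 13

Step 1 — compute v_13(x) by factoring powers of 13 out of the numerator and denominator: v_13(23/117) = -1. Step 2 — apply |x|_p = p^{-v_p(x)} = 13^{1} = 13.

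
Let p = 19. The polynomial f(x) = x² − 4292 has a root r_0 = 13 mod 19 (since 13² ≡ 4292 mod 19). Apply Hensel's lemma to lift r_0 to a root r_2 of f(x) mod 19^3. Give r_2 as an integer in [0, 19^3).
r_2 = 5295 (mod 6859)

Hensel's recurrence: r_{i+1} = r_i − f(r_i)·(f′(r_i))^{-1} mod 19^{i+2}, with f′(x) = 2x. Iterate:
  r_0 = 13 (mod 19)
  r_1 = 241 (mod 361)
  r_2 = 5295 (mod 6859)
Final: r_2 = 5295, and one checks f(r_2) ≡ 0 mod 19^3.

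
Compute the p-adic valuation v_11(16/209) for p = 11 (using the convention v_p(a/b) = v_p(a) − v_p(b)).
v_11(16/209) = -1

Factor powers of 11 from the numerator and denominator of the reduced fraction: 16 = 11^0 · 16 and 209 = 11^1 · 19. Apply v_p(a/b) = v_p(a) − v_p(b): v_11(16/209) = 0 − 1 = -1.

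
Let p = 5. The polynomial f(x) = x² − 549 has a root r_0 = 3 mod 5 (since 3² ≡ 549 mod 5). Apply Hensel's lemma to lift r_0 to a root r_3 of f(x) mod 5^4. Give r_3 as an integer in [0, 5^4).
r_3 = 493 (mod 625)

Hensel's recurrence: r_{i+1} = r_i − f(r_i)·(f′(r_i))^{-1} mod 5^{i+2}, with f′(x) = 2x. Iterate:
  r_0 = 3 (mod 5)
  r_1 = 18 (mod 25)
  r_2 = 118 (mod 125)
  r_3 = 493 (mod 625)
Final: r_3 = 493, and one checks f(r_3) ≡ 0 mod 5^4.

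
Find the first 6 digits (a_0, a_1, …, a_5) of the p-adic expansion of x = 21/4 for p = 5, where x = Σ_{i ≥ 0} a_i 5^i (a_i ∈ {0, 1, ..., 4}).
(a_0, …, a_5) = (4, 4, 3, 3, 3, 3)

v_5(21/4) = 0 (numerator and denominator both coprime to 5), so x ∈ ℤ_5^×. Compute digits iteratively via a_i = x_i mod 5, x_{i+1} = (x_i − a_i)/5, with x_0 = x:
  x_0 = 21/4;  a_0 = 4;  x_1 = (x_0 − 4)/5 = 1/4
  x_1 = 1/4;  a_1 = 4;  x_2 = (x_1 − 4)/5 = -3/4
  x_2 = -3/4;  a_2 = 3;  x_3 = (x_2 − 3)/5 = -3/4
  x_3 = -3/4;  a_3 = 3;  x_4 = (x_3 − 3)/5 = -3/4
  x_4 = -3/4;  a_4 = 3;  x_5 = (x_4 − 3)/5 = -3/4
  x_5 = -3/4;  a_5 = 3;  x_6 = (x_5 − 3)/5 = -3/4
Digits: (4, 4, 3, 3, 3, 3).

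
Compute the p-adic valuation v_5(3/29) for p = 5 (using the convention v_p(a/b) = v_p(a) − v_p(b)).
v_5(3/29) = 0

Factor powers of 5 from the numerator and denominator of the reduced fraction: 3 = 5^0 · 3 and 29 = 5^0 · 29. Apply v_p(a/b) = v_p(a) − v_p(b): v_5(3/29) = 0 − 0 = 0.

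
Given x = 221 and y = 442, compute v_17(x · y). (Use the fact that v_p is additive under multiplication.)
v_17(97682) = 2

v_p(x) = 1 (factor: 221 = 17^1 · 13); v_p(y) = 1 (factor: 442 = 17^1 · 26). Additivity: v_p(xy) = v_p(x) + v_p(y) = 1 + 1 = 2. (Direct check: xy = 97682 = 17^2 · (338).)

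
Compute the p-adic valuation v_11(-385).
v_11(-385) = 1

v_11(n) is the largest exponent k such that 11^k divides n. Factor out: -385 = -11^1 · 35. (Sign doesn't affect v_p.) So v_11(-385) = 1.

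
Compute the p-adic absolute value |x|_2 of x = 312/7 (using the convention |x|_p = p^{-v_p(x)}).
|312/7|_2 = 1/8

Step 1 — compute v_2(x) by factoring powers of 2 out of the numerator and denominator: v_2(312/7) = 3. Step 2 — apply |x|_p = p^{-v_p(x)} = 2^{-3} = 1/8.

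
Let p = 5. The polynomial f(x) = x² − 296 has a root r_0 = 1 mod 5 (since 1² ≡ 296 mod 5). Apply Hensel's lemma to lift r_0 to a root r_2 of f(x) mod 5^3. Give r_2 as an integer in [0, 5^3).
r_2 = 36 (mod 125)

Hensel's recurrence: r_{i+1} = r_i − f(r_i)·(f′(r_i))^{-1} mod 5^{i+2}, with f′(x) = 2x. Iterate:
  r_0 = 1 (mod 5)
  r_1 = 11 (mod 25)
  r_2 = 36 (mod 125)
Final: r_2 = 36, and one checks f(r_2) ≡ 0 mod 5^3.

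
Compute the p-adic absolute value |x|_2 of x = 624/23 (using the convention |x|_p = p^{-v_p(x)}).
|624/23|_2 = 1/16

Step 1 — compute v_2(x) by factoring powers of 2 out of the numerator and denominator: v_2(624/23) = 4. Step 2 — apply |x|_p = p^{-v_p(x)} = 2^{-4} = 1/16.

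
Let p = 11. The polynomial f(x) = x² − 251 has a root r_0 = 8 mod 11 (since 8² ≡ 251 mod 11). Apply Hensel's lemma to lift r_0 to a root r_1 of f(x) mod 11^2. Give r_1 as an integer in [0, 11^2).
r_1 = 118 (mod 121)

Hensel's recurrence: r_{i+1} = r_i − f(r_i)·(f′(r_i))^{-1} mod 11^{i+2}, with f′(x) = 2x. Iterate:
  r_0 = 8 (mod 11)
  r_1 = 118 (mod 121)
Final: r_1 = 118, and one checks f(r_1) ≡ 0 mod 11^2.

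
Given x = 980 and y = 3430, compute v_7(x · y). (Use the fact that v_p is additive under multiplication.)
v_7(3361400) = 5

v_p(x) = 2 (factor: 980 = 7^2 · 20); v_p(y) = 3 (factor: 3430 = 7^3 · 10). Additivity: v_p(xy) = v_p(x) + v_p(y) = 2 + 3 = 5. (Direct check: xy = 3361400 = 7^5 · (200).)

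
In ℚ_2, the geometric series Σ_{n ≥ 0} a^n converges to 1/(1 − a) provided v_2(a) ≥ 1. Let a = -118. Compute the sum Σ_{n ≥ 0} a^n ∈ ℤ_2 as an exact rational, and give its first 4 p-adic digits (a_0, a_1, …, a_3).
Σ a^n = 1/(1 − a) = 1/119;  first 4 digits = (1, 1, 1, 0)

v_2(a) = 1 ≥ 1, so the series converges in ℤ_2 to 1/(1 − a) = 1/(1 − (-118)) = 1/119. Expand this rational in ℤ_2: compute digits iteratively via d_i = x_i mod 2, x_{i+1} = (x_i − d_i)/2. The first 4 digits are (1, 1, 1, 0).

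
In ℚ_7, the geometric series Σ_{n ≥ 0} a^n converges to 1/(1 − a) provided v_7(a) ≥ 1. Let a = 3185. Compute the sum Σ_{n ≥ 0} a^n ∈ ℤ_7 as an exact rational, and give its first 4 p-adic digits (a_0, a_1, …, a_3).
Σ a^n = 1/(1 − a) = -1/3184;  first 4 digits = (1, 0, 2, 2)

v_7(a) = 2 ≥ 1, so the series converges in ℤ_7 to 1/(1 − a) = 1/(1 − 3185) = -1/3184. Expand this rational in ℤ_7: compute digits iteratively via d_i = x_i mod 7, x_{i+1} = (x_i − d_i)/7. The first 4 digits are (1, 0, 2, 2).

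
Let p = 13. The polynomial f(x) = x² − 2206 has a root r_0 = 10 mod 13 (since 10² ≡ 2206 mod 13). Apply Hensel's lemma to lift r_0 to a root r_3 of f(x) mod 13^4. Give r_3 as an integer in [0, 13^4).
r_3 = 4391 (mod 28561)

Hensel's recurrence: r_{i+1} = r_i − f(r_i)·(f′(r_i))^{-1} mod 13^{i+2}, with f′(x) = 2x. Iterate:
  r_0 = 10 (mod 13)
  r_1 = 166 (mod 169)
  r_2 = 2194 (mod 2197)
  r_3 = 4391 (mod 28561)
Final: r_3 = 4391, and one checks f(r_3) ≡ 0 mod 13^4.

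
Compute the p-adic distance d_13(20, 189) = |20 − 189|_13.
d_13(20, 189) = 1/169

Step 1 — x − y = 20 − 189 = -169. Step 2 — v_13(-169) = 2 (factor: -169 = −(13^2 · 1); the sign does not affect v_p). Step 3 — |x − y|_13 = 13^{-2} = 1/169.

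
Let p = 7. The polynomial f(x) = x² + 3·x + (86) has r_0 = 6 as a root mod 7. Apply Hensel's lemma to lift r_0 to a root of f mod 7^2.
r_1 = 13 (mod 49)

Hensel: r_{i+1} = r_i − f(r_i)·(f′(r_i))^{-1} mod 7^{i+2}, f′(x) = 2x + 3. Iterate:
  r_0 = 6 (mod 7)
  r_1 = 13 (mod 49)
Final: r = 13 satisfies f(r) ≡ 0 mod 7^2.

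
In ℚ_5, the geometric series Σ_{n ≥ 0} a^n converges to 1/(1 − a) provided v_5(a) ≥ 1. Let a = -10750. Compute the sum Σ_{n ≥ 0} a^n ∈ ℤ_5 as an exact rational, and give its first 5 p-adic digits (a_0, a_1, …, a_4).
Σ a^n = 1/(1 − a) = 1/10751;  first 5 digits = (1, 0, 0, 4, 2)

v_5(a) = 3 ≥ 1, so the series converges in ℤ_5 to 1/(1 − a) = 1/(1 − (-10750)) = 1/10751. Expand this rational in ℤ_5: compute digits iteratively via d_i = x_i mod 5, x_{i+1} = (x_i − d_i)/5. The first 5 digits are (1, 0, 0, 4, 2).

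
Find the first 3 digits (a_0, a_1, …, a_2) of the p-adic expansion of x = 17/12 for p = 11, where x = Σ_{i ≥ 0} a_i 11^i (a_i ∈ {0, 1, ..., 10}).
(a_0, …, a_2) = (6, 6, 4)

v_11(17/12) = 0 (numerator and denominator both coprime to 11), so x ∈ ℤ_11^×. Compute digits iteratively via a_i = x_i mod 11, x_{i+1} = (x_i − a_i)/11, with x_0 = x:
  x_0 = 17/12;  a_0 = 6;  x_1 = (x_0 − 6)/11 = -5/12
  x_1 = -5/12;  a_1 = 6;  x_2 = (x_1 − 6)/11 = -7/12
  x_2 = -7/12;  a_2 = 4;  x_3 = (x_2 − 4)/11 = -5/12
Digits: (6, 6, 4).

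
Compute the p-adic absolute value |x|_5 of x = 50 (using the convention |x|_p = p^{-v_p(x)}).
|50|_5 = 1/25

Step 1 — compute v_5(x) by factoring powers of 5 out of the numerator and denominator: v_5(50) = 2. Step 2 — apply |x|_p = p^{-v_p(x)} = 5^{-2} = 1/25.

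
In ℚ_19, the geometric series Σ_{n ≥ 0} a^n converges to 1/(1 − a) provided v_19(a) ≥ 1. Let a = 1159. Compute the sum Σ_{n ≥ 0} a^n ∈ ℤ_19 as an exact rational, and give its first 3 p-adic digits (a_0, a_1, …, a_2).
Σ a^n = 1/(1 − a) = -1/1158;  first 3 digits = (1, 4, 0)

v_19(a) = 1 ≥ 1, so the series converges in ℤ_19 to 1/(1 − a) = 1/(1 − 1159) = -1/1158. Expand this rational in ℤ_19: compute digits iteratively via d_i = x_i mod 19, x_{i+1} = (x_i − d_i)/19. The first 3 digits are (1, 4, 0).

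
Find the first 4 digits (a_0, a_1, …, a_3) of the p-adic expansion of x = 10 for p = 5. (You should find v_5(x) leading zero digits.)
(a_0, …, a_3) = (0, 2, 0, 0)

v_5(10) = 1, so a_0 = ... = a_0 = 0. Factor out: x = 5^1 · u with u = 2 a unit in ℤ_5. Expand u iteratively via a_{v+i} = u_i mod 5, u_{i+1} = (u_i − a_{v+i})/5:
  u_0 = 2;  a_1 = 2;  u_1 = (u_0 − 2)/5 = 0
  u_1 = 0;  a_2 = 0;  u_2 = (u_1 − 0)/5 = 0
  u_2 = 0;  a_3 = 0;  u_3 = (u_2 − 0)/5 = 0
Digits: (0, 2, 0, 0).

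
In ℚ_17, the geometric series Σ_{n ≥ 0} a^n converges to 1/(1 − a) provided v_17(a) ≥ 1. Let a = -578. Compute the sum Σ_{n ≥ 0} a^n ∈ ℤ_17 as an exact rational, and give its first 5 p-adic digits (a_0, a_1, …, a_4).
Σ a^n = 1/(1 − a) = 1/579;  first 5 digits = (1, 0, 15, 16, 3)

v_17(a) = 2 ≥ 1, so the series converges in ℤ_17 to 1/(1 − a) = 1/(1 − (-578)) = 1/579. Expand this rational in ℤ_17: compute digits iteratively via d_i = x_i mod 17, x_{i+1} = (x_i − d_i)/17. The first 5 digits are (1, 0, 15, 16, 3).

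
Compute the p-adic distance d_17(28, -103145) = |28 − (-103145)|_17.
d_17(28, -103145) = 1/4913

Step 1 — x − y = 28 − (-103145) = 103173. Step 2 — v_17(103173) = 3 (factor: 103173 = (17^3 · 21); the sign does not affect v_p). Step 3 — |x − y|_17 = 17^{-3} = 1/4913.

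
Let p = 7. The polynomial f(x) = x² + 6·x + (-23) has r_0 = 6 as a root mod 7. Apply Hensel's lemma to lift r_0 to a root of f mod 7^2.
r_1 = 6 (mod 49)

Hensel: r_{i+1} = r_i − f(r_i)·(f′(r_i))^{-1} mod 7^{i+2}, f′(x) = 2x + 6. Iterate:
  r_0 = 6 (mod 7)
  r_1 = 6 (mod 49)
Final: r = 6 satisfies f(r) ≡ 0 mod 7^2.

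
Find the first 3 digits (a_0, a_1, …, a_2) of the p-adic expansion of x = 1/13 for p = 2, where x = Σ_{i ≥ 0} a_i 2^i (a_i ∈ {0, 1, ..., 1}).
(a_0, …, a_2) = (1, 0, 1)

v_2(1/13) = 0 (numerator and denominator both coprime to 2), so x ∈ ℤ_2^×. Compute digits iteratively via a_i = x_i mod 2, x_{i+1} = (x_i − a_i)/2, with x_0 = x:
  x_0 = 1/13;  a_0 = 1;  x_1 = (x_0 − 1)/2 = -6/13
  x_1 = -6/13;  a_1 = 0;  x_2 = (x_1 − 0)/2 = -3/13
  x_2 = -3/13;  a_2 = 1;  x_3 = (x_2 − 1)/2 = -8/13
Digits: (1, 0, 1).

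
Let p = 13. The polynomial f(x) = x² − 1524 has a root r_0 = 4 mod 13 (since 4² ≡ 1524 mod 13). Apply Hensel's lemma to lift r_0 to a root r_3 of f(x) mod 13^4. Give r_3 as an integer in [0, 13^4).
r_3 = 17515 (mod 28561)

Hensel's recurrence: r_{i+1} = r_i − f(r_i)·(f′(r_i))^{-1} mod 13^{i+2}, with f′(x) = 2x. Iterate:
  r_0 = 4 (mod 13)
  r_1 = 108 (mod 169)
  r_2 = 2136 (mod 2197)
  r_3 = 17515 (mod 28561)
Final: r_3 = 17515, and one checks f(r_3) ≡ 0 mod 13^4.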